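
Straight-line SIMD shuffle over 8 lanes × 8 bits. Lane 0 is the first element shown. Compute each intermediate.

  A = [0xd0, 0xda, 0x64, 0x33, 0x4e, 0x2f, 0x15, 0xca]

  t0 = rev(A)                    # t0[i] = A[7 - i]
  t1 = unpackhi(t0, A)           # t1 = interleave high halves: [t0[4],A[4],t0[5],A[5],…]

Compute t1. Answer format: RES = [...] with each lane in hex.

RES = [ 0x33  0x4e  0x64  0x2f  0xda  0x15  0xd0  0xca ]

  t0: ca 15 2f 4e 33 64 da d0
  t1: 33 4e 64 2f da 15 d0 ca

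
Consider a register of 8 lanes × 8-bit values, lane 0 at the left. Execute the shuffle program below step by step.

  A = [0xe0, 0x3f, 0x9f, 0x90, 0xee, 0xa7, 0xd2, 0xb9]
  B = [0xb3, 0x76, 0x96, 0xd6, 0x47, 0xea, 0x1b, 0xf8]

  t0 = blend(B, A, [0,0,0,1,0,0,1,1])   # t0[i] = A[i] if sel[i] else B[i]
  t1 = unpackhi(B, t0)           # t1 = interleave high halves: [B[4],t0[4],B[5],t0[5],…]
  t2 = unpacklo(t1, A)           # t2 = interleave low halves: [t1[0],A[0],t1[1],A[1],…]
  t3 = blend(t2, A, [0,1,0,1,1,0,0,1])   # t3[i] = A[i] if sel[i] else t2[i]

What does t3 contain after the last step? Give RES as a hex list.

RES = [ 0x47  0x3f  0x47  0x90  0xee  0x9f  0xea  0xb9 ]

  t0: b3 76 96 90 47 ea d2 b9
  t1: 47 47 ea ea 1b d2 f8 b9
  t2: 47 e0 47 3f ea 9f ea 90
  t3: 47 3f 47 90 ee 9f ea b9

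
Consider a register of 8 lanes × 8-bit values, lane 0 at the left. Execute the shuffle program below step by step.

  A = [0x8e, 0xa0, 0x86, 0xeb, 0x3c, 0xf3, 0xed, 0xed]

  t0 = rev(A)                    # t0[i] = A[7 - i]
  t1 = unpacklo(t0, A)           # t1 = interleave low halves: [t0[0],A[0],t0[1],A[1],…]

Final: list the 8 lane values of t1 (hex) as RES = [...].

t0 = [0xed, 0xed, 0xf3, 0x3c, 0xeb, 0x86, 0xa0, 0x8e]
t1 = [0xed, 0x8e, 0xed, 0xa0, 0xf3, 0x86, 0x3c, 0xeb]

RES = [ 0xed  0x8e  0xed  0xa0  0xf3  0x86  0x3c  0xeb ]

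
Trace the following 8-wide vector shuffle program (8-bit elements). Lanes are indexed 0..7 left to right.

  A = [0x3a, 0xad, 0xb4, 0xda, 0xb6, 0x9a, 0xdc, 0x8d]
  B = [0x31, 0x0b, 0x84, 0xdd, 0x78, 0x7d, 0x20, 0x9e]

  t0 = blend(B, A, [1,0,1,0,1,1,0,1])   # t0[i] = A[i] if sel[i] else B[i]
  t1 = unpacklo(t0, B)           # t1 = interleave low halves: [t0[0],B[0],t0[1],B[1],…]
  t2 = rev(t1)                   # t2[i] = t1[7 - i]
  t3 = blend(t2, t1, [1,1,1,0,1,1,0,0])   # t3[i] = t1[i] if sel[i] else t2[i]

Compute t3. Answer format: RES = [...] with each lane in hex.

RES = [0x3a, 0x31, 0x0b, 0xb4, 0xb4, 0x84, 0x31, 0x3a]

→ t0 |3a|0b|b4|dd|b6|9a|20|8d|
→ t1 |3a|31|0b|0b|b4|84|dd|dd|
→ t2 |dd|dd|84|b4|0b|0b|31|3a|
→ t3 |3a|31|0b|b4|b4|84|31|3a|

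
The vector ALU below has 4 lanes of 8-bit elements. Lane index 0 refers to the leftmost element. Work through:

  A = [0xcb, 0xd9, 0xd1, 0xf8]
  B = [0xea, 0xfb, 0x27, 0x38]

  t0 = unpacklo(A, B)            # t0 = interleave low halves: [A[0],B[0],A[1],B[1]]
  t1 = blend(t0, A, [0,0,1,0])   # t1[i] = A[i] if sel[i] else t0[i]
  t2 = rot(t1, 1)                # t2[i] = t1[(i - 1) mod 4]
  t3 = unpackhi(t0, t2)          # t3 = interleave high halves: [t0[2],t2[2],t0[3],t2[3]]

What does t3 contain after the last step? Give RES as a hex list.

t0 = [0xcb, 0xea, 0xd9, 0xfb]
t1 = [0xcb, 0xea, 0xd1, 0xfb]
t2 = [0xfb, 0xcb, 0xea, 0xd1]
t3 = [0xd9, 0xea, 0xfb, 0xd1]

RES = [0xd9, 0xea, 0xfb, 0xd1]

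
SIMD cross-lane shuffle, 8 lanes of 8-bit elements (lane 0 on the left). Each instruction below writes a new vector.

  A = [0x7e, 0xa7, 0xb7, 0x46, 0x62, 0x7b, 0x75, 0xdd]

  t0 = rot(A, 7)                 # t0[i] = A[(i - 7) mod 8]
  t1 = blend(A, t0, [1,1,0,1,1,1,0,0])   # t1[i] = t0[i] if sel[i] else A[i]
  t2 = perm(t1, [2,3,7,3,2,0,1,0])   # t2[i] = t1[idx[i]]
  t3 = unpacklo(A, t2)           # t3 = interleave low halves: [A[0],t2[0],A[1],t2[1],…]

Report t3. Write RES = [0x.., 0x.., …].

RES = [0x7e, 0xb7, 0xa7, 0x62, 0xb7, 0xdd, 0x46, 0x62]

→ t0 |a7|b7|46|62|7b|75|dd|7e|
→ t1 |a7|b7|b7|62|7b|75|75|dd|
→ t2 |b7|62|dd|62|b7|a7|b7|a7|
→ t3 |7e|b7|a7|62|b7|dd|46|62|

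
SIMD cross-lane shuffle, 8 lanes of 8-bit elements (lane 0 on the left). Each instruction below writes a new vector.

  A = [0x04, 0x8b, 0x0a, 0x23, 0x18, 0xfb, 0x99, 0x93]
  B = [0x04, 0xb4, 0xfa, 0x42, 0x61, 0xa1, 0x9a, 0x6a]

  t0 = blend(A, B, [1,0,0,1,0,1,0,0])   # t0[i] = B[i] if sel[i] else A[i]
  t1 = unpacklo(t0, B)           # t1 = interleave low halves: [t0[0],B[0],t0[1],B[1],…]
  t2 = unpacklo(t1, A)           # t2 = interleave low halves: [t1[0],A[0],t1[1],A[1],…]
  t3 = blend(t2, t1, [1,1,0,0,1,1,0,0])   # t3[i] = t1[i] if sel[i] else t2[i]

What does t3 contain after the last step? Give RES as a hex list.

RES = [ 0x04  0x04  0x04  0x8b  0x0a  0xfa  0xb4  0x23 ]

  t0: 04 8b 0a 42 18 a1 99 93
  t1: 04 04 8b b4 0a fa 42 42
  t2: 04 04 04 8b 8b 0a b4 23
  t3: 04 04 04 8b 0a fa b4 23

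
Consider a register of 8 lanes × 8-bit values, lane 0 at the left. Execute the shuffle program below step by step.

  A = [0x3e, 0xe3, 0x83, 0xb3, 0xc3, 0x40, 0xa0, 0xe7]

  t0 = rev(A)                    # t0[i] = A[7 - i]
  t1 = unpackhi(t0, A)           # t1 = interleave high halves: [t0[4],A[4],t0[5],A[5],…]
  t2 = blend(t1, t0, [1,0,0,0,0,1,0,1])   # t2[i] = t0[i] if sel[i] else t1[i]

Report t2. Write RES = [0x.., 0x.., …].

t0 = [0xe7, 0xa0, 0x40, 0xc3, 0xb3, 0x83, 0xe3, 0x3e]
t1 = [0xb3, 0xc3, 0x83, 0x40, 0xe3, 0xa0, 0x3e, 0xe7]
t2 = [0xe7, 0xc3, 0x83, 0x40, 0xe3, 0x83, 0x3e, 0x3e]

RES = [0xe7, 0xc3, 0x83, 0x40, 0xe3, 0x83, 0x3e, 0x3e]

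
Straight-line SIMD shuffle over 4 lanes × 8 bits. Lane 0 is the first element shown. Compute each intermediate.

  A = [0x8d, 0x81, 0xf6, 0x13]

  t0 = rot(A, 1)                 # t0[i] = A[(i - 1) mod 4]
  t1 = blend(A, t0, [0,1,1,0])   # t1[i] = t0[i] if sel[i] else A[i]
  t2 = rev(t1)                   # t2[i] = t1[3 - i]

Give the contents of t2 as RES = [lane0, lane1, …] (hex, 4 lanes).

  t0: 13 8d 81 f6
  t1: 8d 8d 81 13
  t2: 13 81 8d 8d

RES = [0x13, 0x81, 0x8d, 0x8d]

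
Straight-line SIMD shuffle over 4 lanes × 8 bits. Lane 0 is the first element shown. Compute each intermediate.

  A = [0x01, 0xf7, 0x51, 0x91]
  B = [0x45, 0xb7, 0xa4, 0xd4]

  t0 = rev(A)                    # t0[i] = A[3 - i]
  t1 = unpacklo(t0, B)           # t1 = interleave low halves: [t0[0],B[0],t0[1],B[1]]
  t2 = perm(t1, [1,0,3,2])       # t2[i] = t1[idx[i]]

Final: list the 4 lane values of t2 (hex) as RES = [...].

RES = [0x45, 0x91, 0xb7, 0x51]

t0 = [0x91, 0x51, 0xf7, 0x01]
t1 = [0x91, 0x45, 0x51, 0xb7]
t2 = [0x45, 0x91, 0xb7, 0x51]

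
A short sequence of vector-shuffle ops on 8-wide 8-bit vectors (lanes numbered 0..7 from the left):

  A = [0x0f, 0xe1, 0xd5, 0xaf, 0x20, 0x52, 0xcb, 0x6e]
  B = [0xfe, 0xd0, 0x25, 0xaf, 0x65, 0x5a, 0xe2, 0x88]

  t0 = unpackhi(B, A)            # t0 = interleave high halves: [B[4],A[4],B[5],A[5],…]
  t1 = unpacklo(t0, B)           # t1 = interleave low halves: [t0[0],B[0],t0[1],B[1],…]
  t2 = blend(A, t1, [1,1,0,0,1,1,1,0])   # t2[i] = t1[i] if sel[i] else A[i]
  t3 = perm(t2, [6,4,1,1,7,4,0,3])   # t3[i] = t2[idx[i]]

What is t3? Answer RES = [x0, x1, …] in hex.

RES = [0x52, 0x5a, 0xfe, 0xfe, 0x6e, 0x5a, 0x65, 0xaf]

→ t0 |65|20|5a|52|e2|cb|88|6e|
→ t1 |65|fe|20|d0|5a|25|52|af|
→ t2 |65|fe|d5|af|5a|25|52|6e|
→ t3 |52|5a|fe|fe|6e|5a|65|af|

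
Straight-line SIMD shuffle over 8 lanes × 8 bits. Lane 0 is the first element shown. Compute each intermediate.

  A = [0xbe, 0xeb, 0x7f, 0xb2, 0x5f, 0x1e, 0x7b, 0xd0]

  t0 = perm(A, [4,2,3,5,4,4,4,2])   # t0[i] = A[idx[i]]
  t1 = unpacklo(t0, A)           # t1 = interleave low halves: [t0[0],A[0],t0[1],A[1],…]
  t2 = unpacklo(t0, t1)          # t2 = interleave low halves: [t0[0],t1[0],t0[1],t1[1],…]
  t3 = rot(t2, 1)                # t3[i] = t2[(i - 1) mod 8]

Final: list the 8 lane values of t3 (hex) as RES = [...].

  t0: 5f 7f b2 1e 5f 5f 5f 7f
  t1: 5f be 7f eb b2 7f 1e b2
  t2: 5f 5f 7f be b2 7f 1e eb
  t3: eb 5f 5f 7f be b2 7f 1e

RES = [0xeb, 0x5f, 0x5f, 0x7f, 0xbe, 0xb2, 0x7f, 0x1e]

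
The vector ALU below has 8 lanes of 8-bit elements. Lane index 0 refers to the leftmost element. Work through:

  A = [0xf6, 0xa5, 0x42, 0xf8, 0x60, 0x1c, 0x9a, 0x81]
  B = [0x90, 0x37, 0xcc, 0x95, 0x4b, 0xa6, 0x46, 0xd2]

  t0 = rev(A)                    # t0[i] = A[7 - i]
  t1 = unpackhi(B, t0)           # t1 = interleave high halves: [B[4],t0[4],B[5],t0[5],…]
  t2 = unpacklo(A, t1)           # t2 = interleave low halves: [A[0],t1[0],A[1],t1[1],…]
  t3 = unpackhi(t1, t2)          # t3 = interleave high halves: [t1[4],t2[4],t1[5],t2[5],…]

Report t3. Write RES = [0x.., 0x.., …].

RES = [ 0x46  0x42  0xa5  0xa6  0xd2  0xf8  0xf6  0x42 ]

t0 = [0x81, 0x9a, 0x1c, 0x60, 0xf8, 0x42, 0xa5, 0xf6]
t1 = [0x4b, 0xf8, 0xa6, 0x42, 0x46, 0xa5, 0xd2, 0xf6]
t2 = [0xf6, 0x4b, 0xa5, 0xf8, 0x42, 0xa6, 0xf8, 0x42]
t3 = [0x46, 0x42, 0xa5, 0xa6, 0xd2, 0xf8, 0xf6, 0x42]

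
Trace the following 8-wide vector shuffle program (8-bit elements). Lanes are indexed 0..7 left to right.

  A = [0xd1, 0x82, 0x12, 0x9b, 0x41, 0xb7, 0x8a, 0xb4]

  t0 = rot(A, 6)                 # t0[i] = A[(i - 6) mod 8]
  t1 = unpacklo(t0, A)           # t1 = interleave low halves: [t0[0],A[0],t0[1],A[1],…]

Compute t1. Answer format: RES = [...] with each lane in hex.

RES = [0x12, 0xd1, 0x9b, 0x82, 0x41, 0x12, 0xb7, 0x9b]

  t0: 12 9b 41 b7 8a b4 d1 82
  t1: 12 d1 9b 82 41 12 b7 9b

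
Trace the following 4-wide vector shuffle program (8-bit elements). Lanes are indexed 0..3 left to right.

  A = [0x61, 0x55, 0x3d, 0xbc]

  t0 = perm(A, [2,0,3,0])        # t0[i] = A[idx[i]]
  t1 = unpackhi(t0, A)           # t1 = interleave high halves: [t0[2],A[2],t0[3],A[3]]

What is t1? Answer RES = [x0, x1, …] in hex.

RES = [ 0xbc  0x3d  0x61  0xbc ]

→ t0 |3d|61|bc|61|
→ t1 |bc|3d|61|bc|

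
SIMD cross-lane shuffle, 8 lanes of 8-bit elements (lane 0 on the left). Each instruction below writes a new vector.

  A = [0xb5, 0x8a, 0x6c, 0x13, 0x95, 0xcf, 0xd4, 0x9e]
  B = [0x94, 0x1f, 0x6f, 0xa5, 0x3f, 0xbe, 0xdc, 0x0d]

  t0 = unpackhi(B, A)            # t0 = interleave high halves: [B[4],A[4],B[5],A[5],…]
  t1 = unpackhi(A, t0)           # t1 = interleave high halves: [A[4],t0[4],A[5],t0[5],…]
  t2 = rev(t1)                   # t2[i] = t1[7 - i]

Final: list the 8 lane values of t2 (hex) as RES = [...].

RES = [0x9e, 0x9e, 0x0d, 0xd4, 0xd4, 0xcf, 0xdc, 0x95]

  t0: 3f 95 be cf dc d4 0d 9e
  t1: 95 dc cf d4 d4 0d 9e 9e
  t2: 9e 9e 0d d4 d4 cf dc 95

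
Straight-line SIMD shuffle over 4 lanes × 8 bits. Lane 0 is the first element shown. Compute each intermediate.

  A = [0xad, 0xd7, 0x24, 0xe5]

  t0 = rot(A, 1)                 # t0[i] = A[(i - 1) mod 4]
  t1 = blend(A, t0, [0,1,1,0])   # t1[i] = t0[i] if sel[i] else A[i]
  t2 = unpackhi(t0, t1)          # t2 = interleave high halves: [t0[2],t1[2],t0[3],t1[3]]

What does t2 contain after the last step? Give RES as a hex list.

→ t0 |e5|ad|d7|24|
→ t1 |ad|ad|d7|e5|
→ t2 |d7|d7|24|e5|

RES = [0xd7, 0xd7, 0x24, 0xe5]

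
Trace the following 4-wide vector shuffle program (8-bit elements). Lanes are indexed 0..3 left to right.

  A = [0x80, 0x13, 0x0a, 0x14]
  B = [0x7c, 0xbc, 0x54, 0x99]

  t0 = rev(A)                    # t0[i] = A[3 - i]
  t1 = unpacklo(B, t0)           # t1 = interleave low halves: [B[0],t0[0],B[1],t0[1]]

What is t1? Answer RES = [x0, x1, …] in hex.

t0 = [0x14, 0x0a, 0x13, 0x80]
t1 = [0x7c, 0x14, 0xbc, 0x0a]

RES = [0x7c, 0x14, 0xbc, 0x0a]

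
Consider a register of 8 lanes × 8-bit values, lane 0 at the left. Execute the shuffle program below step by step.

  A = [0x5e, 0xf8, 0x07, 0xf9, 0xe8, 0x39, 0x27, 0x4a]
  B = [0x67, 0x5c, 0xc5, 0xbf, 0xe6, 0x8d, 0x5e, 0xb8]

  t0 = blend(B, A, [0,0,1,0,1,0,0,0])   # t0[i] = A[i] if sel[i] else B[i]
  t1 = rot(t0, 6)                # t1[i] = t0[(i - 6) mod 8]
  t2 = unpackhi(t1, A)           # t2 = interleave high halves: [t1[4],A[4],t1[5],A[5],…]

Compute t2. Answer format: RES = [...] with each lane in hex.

RES = [0x5e, 0xe8, 0xb8, 0x39, 0x67, 0x27, 0x5c, 0x4a]

  t0: 67 5c 07 bf e8 8d 5e b8
  t1: 07 bf e8 8d 5e b8 67 5c
  t2: 5e e8 b8 39 67 27 5c 4a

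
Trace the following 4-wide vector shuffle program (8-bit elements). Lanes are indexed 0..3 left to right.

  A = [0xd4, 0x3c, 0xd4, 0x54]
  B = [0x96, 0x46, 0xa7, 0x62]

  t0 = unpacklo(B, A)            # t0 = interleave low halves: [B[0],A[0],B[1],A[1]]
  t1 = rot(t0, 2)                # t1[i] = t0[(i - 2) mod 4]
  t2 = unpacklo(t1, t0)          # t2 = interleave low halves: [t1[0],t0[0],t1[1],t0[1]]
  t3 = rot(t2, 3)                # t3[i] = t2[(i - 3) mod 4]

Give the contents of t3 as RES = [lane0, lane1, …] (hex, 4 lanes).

t0 = [0x96, 0xd4, 0x46, 0x3c]
t1 = [0x46, 0x3c, 0x96, 0xd4]
t2 = [0x46, 0x96, 0x3c, 0xd4]
t3 = [0x96, 0x3c, 0xd4, 0x46]

RES = [0x96, 0x3c, 0xd4, 0x46]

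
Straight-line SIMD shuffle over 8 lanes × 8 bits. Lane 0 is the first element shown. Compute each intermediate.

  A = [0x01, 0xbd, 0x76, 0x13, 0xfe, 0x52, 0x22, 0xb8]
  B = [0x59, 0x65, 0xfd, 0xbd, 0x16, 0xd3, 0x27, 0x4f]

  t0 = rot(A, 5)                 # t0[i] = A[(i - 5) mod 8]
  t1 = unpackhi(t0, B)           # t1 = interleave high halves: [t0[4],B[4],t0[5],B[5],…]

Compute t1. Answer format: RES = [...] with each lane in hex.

RES = [ 0xb8  0x16  0x01  0xd3  0xbd  0x27  0x76  0x4f ]

  t0: 13 fe 52 22 b8 01 bd 76
  t1: b8 16 01 d3 bd 27 76 4f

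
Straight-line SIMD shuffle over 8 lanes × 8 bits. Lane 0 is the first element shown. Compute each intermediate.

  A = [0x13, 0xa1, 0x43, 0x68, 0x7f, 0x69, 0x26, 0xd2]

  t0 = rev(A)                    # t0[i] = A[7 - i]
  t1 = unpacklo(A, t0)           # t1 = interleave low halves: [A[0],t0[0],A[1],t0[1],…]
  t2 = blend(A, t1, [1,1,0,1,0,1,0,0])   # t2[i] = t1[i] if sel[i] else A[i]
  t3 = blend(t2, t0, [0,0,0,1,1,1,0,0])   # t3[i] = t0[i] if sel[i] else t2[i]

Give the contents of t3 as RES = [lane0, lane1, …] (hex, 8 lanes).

RES = [0x13, 0xd2, 0x43, 0x7f, 0x68, 0x43, 0x26, 0xd2]

  t0: d2 26 69 7f 68 43 a1 13
  t1: 13 d2 a1 26 43 69 68 7f
  t2: 13 d2 43 26 7f 69 26 d2
  t3: 13 d2 43 7f 68 43 26 d2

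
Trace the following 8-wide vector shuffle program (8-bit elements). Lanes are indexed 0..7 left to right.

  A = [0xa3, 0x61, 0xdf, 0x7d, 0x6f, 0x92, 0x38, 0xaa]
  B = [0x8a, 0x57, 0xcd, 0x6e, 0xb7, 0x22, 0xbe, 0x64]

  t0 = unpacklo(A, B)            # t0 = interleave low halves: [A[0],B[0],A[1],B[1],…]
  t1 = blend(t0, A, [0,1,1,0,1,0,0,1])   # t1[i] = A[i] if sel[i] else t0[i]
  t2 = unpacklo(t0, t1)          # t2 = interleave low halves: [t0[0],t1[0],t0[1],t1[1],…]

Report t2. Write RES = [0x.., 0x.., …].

RES = [ 0xa3  0xa3  0x8a  0x61  0x61  0xdf  0x57  0x57 ]

t0 = [0xa3, 0x8a, 0x61, 0x57, 0xdf, 0xcd, 0x7d, 0x6e]
t1 = [0xa3, 0x61, 0xdf, 0x57, 0x6f, 0xcd, 0x7d, 0xaa]
t2 = [0xa3, 0xa3, 0x8a, 0x61, 0x61, 0xdf, 0x57, 0x57]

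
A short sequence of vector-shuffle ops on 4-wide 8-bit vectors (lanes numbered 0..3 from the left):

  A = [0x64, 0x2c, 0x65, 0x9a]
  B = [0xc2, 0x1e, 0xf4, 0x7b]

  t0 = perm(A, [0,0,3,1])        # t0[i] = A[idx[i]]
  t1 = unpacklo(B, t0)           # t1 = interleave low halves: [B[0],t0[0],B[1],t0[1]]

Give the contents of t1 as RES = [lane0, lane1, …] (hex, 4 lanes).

RES = [ 0xc2  0x64  0x1e  0x64 ]

→ t0 |64|64|9a|2c|
→ t1 |c2|64|1e|64|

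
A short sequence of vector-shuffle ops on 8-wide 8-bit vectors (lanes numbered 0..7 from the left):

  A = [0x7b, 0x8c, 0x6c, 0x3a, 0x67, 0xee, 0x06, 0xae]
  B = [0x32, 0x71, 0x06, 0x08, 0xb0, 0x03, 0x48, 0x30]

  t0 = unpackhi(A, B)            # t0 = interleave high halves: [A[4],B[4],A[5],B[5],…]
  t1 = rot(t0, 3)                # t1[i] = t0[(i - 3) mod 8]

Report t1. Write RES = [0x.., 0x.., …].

RES = [ 0x48  0xae  0x30  0x67  0xb0  0xee  0x03  0x06 ]

→ t0 |67|b0|ee|03|06|48|ae|30|
→ t1 |48|ae|30|67|b0|ee|03|06|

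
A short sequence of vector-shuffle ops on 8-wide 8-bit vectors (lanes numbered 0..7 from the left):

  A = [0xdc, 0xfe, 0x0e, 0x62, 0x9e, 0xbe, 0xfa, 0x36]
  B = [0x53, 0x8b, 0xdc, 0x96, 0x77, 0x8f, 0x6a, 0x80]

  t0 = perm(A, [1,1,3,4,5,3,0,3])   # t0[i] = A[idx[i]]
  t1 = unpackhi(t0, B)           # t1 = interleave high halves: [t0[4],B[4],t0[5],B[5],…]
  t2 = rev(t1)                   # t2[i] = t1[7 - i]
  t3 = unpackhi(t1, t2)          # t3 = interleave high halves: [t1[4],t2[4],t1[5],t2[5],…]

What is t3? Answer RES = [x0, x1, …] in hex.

RES = [ 0xdc  0x8f  0x6a  0x62  0x62  0x77  0x80  0xbe ]

  t0: fe fe 62 9e be 62 dc 62
  t1: be 77 62 8f dc 6a 62 80
  t2: 80 62 6a dc 8f 62 77 be
  t3: dc 8f 6a 62 62 77 80 be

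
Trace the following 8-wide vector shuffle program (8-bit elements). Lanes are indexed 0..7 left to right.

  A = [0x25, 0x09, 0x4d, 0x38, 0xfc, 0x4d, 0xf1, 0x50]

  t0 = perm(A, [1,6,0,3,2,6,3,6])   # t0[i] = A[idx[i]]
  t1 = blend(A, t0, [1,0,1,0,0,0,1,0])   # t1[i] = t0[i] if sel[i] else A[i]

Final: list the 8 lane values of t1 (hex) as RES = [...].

  t0: 09 f1 25 38 4d f1 38 f1
  t1: 09 09 25 38 fc 4d 38 50

RES = [0x09, 0x09, 0x25, 0x38, 0xfc, 0x4d, 0x38, 0x50]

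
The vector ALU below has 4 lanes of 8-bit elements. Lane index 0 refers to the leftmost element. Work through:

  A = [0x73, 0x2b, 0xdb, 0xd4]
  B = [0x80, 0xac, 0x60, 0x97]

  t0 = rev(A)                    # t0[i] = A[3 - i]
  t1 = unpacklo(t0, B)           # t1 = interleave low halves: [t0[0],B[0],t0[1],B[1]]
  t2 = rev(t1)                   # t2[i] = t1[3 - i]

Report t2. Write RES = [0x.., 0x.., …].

t0 = [0xd4, 0xdb, 0x2b, 0x73]
t1 = [0xd4, 0x80, 0xdb, 0xac]
t2 = [0xac, 0xdb, 0x80, 0xd4]

RES = [ 0xac  0xdb  0x80  0xd4 ]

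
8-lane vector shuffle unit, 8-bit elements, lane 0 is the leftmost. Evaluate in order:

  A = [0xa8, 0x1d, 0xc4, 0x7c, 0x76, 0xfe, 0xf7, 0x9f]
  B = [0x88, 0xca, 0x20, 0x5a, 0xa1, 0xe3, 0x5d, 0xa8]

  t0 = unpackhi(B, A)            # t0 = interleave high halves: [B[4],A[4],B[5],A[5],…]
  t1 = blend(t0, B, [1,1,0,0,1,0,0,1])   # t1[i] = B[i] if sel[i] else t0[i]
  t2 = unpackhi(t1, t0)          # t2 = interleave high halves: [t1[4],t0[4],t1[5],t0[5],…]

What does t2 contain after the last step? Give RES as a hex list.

RES = [ 0xa1  0x5d  0xf7  0xf7  0xa8  0xa8  0xa8  0x9f ]

→ t0 |a1|76|e3|fe|5d|f7|a8|9f|
→ t1 |88|ca|e3|fe|a1|f7|a8|a8|
→ t2 |a1|5d|f7|f7|a8|a8|a8|9f|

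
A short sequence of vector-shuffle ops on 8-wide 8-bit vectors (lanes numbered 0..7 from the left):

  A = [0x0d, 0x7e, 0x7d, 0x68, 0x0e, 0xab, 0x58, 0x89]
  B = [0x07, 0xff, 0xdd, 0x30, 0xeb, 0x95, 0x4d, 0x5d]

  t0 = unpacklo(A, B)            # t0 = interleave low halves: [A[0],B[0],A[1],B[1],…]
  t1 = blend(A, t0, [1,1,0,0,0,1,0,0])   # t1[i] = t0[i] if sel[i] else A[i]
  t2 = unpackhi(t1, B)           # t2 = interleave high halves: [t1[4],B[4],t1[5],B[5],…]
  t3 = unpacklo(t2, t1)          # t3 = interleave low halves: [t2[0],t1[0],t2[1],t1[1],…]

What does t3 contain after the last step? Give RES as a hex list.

  t0: 0d 07 7e ff 7d dd 68 30
  t1: 0d 07 7d 68 0e dd 58 89
  t2: 0e eb dd 95 58 4d 89 5d
  t3: 0e 0d eb 07 dd 7d 95 68

RES = [0x0e, 0x0d, 0xeb, 0x07, 0xdd, 0x7d, 0x95, 0x68]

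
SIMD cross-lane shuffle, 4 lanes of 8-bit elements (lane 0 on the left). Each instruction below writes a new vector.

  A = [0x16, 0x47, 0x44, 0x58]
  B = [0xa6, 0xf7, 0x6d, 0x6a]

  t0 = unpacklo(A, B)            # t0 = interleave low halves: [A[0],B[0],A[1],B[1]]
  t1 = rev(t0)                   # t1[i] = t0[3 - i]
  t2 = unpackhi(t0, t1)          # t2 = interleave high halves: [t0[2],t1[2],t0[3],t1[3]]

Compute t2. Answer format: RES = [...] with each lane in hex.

RES = [ 0x47  0xa6  0xf7  0x16 ]

→ t0 |16|a6|47|f7|
→ t1 |f7|47|a6|16|
→ t2 |47|a6|f7|16|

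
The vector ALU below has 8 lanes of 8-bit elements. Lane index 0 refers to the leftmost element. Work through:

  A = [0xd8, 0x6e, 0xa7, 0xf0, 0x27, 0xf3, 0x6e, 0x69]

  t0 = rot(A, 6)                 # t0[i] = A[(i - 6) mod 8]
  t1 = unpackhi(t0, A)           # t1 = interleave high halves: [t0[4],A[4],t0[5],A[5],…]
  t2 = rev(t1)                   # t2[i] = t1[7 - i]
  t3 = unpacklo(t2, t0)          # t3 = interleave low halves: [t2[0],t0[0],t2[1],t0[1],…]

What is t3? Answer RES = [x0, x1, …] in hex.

RES = [ 0x69  0xa7  0x6e  0xf0  0x6e  0x27  0xd8  0xf3 ]

t0 = [0xa7, 0xf0, 0x27, 0xf3, 0x6e, 0x69, 0xd8, 0x6e]
t1 = [0x6e, 0x27, 0x69, 0xf3, 0xd8, 0x6e, 0x6e, 0x69]
t2 = [0x69, 0x6e, 0x6e, 0xd8, 0xf3, 0x69, 0x27, 0x6e]
t3 = [0x69, 0xa7, 0x6e, 0xf0, 0x6e, 0x27, 0xd8, 0xf3]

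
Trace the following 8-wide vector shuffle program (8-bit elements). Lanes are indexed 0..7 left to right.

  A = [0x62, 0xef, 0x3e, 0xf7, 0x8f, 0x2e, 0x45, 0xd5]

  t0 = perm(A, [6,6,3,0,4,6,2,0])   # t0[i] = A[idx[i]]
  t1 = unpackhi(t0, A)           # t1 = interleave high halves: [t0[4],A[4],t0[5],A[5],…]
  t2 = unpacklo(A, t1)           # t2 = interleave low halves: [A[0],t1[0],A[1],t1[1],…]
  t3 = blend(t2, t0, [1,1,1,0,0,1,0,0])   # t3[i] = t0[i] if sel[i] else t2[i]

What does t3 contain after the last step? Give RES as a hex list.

RES = [ 0x45  0x45  0xf7  0x8f  0x3e  0x45  0xf7  0x2e ]

→ t0 |45|45|f7|62|8f|45|3e|62|
→ t1 |8f|8f|45|2e|3e|45|62|d5|
→ t2 |62|8f|ef|8f|3e|45|f7|2e|
→ t3 |45|45|f7|8f|3e|45|f7|2e|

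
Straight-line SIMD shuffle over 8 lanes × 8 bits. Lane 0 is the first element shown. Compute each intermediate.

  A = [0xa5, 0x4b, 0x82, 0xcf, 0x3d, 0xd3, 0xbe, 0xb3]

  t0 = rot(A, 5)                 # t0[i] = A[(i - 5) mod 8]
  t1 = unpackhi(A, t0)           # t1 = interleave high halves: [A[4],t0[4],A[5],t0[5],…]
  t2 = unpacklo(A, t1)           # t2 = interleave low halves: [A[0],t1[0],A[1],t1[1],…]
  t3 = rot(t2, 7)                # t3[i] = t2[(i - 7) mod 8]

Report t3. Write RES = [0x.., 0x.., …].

→ t0 |cf|3d|d3|be|b3|a5|4b|82|
→ t1 |3d|b3|d3|a5|be|4b|b3|82|
→ t2 |a5|3d|4b|b3|82|d3|cf|a5|
→ t3 |3d|4b|b3|82|d3|cf|a5|a5|

RES = [ 0x3d  0x4b  0xb3  0x82  0xd3  0xcf  0xa5  0xa5 ]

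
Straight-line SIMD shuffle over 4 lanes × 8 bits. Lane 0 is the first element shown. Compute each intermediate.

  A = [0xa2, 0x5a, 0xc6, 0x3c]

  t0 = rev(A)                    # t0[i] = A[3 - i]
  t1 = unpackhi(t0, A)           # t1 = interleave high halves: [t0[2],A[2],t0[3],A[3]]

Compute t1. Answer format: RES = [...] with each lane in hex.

RES = [ 0x5a  0xc6  0xa2  0x3c ]

→ t0 |3c|c6|5a|a2|
→ t1 |5a|c6|a2|3c|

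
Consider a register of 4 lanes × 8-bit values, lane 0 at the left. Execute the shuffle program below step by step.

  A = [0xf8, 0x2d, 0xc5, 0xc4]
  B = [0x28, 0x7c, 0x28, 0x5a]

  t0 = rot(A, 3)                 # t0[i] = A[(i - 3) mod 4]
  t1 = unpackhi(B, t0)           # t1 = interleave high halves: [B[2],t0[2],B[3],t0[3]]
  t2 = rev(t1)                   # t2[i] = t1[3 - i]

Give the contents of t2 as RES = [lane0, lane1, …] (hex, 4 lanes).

→ t0 |2d|c5|c4|f8|
→ t1 |28|c4|5a|f8|
→ t2 |f8|5a|c4|28|

RES = [0xf8, 0x5a, 0xc4, 0x28]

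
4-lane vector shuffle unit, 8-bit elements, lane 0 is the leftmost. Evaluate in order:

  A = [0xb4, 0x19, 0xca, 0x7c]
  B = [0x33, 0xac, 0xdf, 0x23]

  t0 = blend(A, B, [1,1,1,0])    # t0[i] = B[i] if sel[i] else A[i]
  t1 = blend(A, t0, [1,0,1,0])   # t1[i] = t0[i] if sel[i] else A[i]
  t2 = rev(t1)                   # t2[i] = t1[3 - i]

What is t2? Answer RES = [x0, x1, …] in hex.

t0 = [0x33, 0xac, 0xdf, 0x7c]
t1 = [0x33, 0x19, 0xdf, 0x7c]
t2 = [0x7c, 0xdf, 0x19, 0x33]

RES = [0x7c, 0xdf, 0x19, 0x33]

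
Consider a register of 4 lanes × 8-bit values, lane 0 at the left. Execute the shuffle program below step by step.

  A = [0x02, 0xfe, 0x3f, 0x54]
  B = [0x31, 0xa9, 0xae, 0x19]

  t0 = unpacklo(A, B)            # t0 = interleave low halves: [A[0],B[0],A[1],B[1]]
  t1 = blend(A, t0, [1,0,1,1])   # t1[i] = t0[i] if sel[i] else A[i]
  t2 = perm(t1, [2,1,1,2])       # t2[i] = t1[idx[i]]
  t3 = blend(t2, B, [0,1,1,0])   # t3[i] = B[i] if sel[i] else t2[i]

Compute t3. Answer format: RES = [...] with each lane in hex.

t0 = [0x02, 0x31, 0xfe, 0xa9]
t1 = [0x02, 0xfe, 0xfe, 0xa9]
t2 = [0xfe, 0xfe, 0xfe, 0xfe]
t3 = [0xfe, 0xa9, 0xae, 0xfe]

RES = [0xfe, 0xa9, 0xae, 0xfe]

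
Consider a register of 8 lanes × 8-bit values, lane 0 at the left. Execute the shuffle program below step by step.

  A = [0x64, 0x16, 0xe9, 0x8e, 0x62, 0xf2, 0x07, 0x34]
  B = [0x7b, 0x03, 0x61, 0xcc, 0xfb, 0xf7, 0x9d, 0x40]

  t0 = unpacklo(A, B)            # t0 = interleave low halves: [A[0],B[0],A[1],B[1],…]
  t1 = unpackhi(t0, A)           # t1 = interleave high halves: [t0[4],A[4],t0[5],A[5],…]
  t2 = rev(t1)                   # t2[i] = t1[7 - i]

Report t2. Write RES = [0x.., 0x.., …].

  t0: 64 7b 16 03 e9 61 8e cc
  t1: e9 62 61 f2 8e 07 cc 34
  t2: 34 cc 07 8e f2 61 62 e9

RES = [0x34, 0xcc, 0x07, 0x8e, 0xf2, 0x61, 0x62, 0xe9]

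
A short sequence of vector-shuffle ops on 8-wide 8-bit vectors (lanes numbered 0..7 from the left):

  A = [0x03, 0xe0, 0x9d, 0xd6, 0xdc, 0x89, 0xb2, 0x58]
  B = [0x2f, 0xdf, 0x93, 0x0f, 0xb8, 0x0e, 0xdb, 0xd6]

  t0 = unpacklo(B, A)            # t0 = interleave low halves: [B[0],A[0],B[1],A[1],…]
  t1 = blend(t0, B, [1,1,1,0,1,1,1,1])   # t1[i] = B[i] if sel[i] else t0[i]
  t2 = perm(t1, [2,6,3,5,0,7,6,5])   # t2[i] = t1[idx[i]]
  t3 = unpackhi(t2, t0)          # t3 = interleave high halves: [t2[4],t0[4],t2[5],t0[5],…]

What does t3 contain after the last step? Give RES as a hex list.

RES = [ 0x2f  0x93  0xd6  0x9d  0xdb  0x0f  0x0e  0xd6 ]

t0 = [0x2f, 0x03, 0xdf, 0xe0, 0x93, 0x9d, 0x0f, 0xd6]
t1 = [0x2f, 0xdf, 0x93, 0xe0, 0xb8, 0x0e, 0xdb, 0xd6]
t2 = [0x93, 0xdb, 0xe0, 0x0e, 0x2f, 0xd6, 0xdb, 0x0e]
t3 = [0x2f, 0x93, 0xd6, 0x9d, 0xdb, 0x0f, 0x0e, 0xd6]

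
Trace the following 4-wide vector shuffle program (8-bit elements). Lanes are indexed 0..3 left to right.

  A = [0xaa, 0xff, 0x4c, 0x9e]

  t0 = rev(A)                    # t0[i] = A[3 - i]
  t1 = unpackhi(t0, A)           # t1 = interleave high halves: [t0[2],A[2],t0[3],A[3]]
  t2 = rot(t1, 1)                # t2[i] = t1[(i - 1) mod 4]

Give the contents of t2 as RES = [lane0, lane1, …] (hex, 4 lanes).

→ t0 |9e|4c|ff|aa|
→ t1 |ff|4c|aa|9e|
→ t2 |9e|ff|4c|aa|

RES = [0x9e, 0xff, 0x4c, 0xaa]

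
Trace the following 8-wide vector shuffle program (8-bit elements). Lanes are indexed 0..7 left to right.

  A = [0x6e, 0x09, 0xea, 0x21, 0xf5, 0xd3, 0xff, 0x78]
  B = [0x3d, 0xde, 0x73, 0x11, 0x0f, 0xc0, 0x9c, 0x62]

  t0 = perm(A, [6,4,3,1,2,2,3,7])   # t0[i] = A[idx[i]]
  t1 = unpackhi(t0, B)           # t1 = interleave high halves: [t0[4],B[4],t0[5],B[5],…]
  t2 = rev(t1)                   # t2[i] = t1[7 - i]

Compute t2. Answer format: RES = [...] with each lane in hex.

→ t0 |ff|f5|21|09|ea|ea|21|78|
→ t1 |ea|0f|ea|c0|21|9c|78|62|
→ t2 |62|78|9c|21|c0|ea|0f|ea|

RES = [0x62, 0x78, 0x9c, 0x21, 0xc0, 0xea, 0x0f, 0xea]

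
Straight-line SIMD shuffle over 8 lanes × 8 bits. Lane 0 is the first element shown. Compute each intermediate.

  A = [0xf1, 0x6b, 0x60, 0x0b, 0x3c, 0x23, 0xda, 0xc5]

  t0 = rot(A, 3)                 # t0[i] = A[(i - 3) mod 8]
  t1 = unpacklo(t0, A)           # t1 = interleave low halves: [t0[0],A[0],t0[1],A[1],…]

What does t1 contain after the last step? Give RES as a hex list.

→ t0 |23|da|c5|f1|6b|60|0b|3c|
→ t1 |23|f1|da|6b|c5|60|f1|0b|

RES = [0x23, 0xf1, 0xda, 0x6b, 0xc5, 0x60, 0xf1, 0x0b]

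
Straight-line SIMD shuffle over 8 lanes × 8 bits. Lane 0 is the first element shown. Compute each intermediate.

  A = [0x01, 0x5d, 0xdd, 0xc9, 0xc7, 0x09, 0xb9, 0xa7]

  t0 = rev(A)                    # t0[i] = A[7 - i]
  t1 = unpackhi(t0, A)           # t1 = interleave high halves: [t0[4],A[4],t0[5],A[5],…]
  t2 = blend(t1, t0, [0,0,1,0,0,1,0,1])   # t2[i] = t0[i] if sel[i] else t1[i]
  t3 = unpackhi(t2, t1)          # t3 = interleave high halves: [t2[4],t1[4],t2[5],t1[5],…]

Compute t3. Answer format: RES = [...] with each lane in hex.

RES = [ 0x5d  0x5d  0xdd  0xb9  0x01  0x01  0x01  0xa7 ]

t0 = [0xa7, 0xb9, 0x09, 0xc7, 0xc9, 0xdd, 0x5d, 0x01]
t1 = [0xc9, 0xc7, 0xdd, 0x09, 0x5d, 0xb9, 0x01, 0xa7]
t2 = [0xc9, 0xc7, 0x09, 0x09, 0x5d, 0xdd, 0x01, 0x01]
t3 = [0x5d, 0x5d, 0xdd, 0xb9, 0x01, 0x01, 0x01, 0xa7]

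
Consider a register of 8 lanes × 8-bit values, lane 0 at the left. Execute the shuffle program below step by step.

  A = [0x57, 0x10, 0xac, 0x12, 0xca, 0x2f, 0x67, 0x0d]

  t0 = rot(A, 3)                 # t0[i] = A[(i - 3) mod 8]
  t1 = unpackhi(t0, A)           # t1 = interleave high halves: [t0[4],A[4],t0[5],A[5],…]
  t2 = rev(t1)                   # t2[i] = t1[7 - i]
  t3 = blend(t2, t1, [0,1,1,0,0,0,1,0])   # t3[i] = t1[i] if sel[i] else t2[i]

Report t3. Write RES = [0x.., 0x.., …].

t0 = [0x2f, 0x67, 0x0d, 0x57, 0x10, 0xac, 0x12, 0xca]
t1 = [0x10, 0xca, 0xac, 0x2f, 0x12, 0x67, 0xca, 0x0d]
t2 = [0x0d, 0xca, 0x67, 0x12, 0x2f, 0xac, 0xca, 0x10]
t3 = [0x0d, 0xca, 0xac, 0x12, 0x2f, 0xac, 0xca, 0x10]

RES = [0x0d, 0xca, 0xac, 0x12, 0x2f, 0xac, 0xca, 0x10]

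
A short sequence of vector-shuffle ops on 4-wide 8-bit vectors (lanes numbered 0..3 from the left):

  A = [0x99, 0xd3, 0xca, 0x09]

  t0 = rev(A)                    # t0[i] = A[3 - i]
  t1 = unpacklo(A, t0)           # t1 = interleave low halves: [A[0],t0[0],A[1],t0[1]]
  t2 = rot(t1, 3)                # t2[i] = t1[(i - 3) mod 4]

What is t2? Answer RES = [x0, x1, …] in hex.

t0 = [0x09, 0xca, 0xd3, 0x99]
t1 = [0x99, 0x09, 0xd3, 0xca]
t2 = [0x09, 0xd3, 0xca, 0x99]

RES = [0x09, 0xd3, 0xca, 0x99]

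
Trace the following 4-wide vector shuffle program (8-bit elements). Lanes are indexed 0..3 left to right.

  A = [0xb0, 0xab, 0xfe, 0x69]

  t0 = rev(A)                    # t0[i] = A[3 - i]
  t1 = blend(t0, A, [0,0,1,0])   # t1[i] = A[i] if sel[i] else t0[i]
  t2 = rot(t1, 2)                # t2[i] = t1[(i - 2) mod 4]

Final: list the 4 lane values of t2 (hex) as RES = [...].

RES = [ 0xfe  0xb0  0x69  0xfe ]

  t0: 69 fe ab b0
  t1: 69 fe fe b0
  t2: fe b0 69 fe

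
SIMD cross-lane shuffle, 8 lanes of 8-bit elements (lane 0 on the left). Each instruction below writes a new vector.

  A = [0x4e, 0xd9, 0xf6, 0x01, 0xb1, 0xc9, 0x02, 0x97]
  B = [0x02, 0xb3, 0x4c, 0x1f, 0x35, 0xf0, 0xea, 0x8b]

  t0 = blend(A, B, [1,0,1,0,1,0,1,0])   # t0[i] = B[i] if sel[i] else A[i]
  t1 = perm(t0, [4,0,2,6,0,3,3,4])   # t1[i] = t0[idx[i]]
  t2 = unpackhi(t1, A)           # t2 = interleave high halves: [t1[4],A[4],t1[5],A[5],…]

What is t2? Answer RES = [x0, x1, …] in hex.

  t0: 02 d9 4c 01 35 c9 ea 97
  t1: 35 02 4c ea 02 01 01 35
  t2: 02 b1 01 c9 01 02 35 97

RES = [ 0x02  0xb1  0x01  0xc9  0x01  0x02  0x35  0x97 ]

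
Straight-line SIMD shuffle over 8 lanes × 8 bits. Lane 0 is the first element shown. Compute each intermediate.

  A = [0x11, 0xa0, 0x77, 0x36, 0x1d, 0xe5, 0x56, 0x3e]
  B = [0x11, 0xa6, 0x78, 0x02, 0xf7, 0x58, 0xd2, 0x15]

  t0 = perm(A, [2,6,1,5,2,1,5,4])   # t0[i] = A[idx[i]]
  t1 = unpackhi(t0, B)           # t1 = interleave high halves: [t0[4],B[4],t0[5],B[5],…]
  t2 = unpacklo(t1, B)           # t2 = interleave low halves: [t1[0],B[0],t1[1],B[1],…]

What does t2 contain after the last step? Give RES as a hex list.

RES = [ 0x77  0x11  0xf7  0xa6  0xa0  0x78  0x58  0x02 ]

  t0: 77 56 a0 e5 77 a0 e5 1d
  t1: 77 f7 a0 58 e5 d2 1d 15
  t2: 77 11 f7 a6 a0 78 58 02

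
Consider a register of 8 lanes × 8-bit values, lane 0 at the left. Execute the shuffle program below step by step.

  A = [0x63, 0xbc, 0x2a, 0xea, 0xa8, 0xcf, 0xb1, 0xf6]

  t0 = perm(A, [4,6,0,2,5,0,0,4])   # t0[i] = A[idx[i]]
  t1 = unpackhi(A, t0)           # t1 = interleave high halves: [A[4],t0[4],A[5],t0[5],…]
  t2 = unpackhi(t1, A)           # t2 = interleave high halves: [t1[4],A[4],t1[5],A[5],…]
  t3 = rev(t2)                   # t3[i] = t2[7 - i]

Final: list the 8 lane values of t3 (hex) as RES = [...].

  t0: a8 b1 63 2a cf 63 63 a8
  t1: a8 cf cf 63 b1 63 f6 a8
  t2: b1 a8 63 cf f6 b1 a8 f6
  t3: f6 a8 b1 f6 cf 63 a8 b1

RES = [ 0xf6  0xa8  0xb1  0xf6  0xcf  0x63  0xa8  0xb1 ]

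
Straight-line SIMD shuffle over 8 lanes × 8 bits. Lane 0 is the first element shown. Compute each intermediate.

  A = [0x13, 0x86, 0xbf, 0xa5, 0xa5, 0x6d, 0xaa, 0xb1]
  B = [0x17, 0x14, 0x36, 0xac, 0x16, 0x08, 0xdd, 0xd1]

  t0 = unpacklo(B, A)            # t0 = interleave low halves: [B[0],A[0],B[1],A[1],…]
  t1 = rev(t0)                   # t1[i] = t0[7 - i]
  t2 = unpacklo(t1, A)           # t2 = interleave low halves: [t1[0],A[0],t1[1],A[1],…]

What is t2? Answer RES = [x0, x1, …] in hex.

RES = [ 0xa5  0x13  0xac  0x86  0xbf  0xbf  0x36  0xa5 ]

  t0: 17 13 14 86 36 bf ac a5
  t1: a5 ac bf 36 86 14 13 17
  t2: a5 13 ac 86 bf bf 36 a5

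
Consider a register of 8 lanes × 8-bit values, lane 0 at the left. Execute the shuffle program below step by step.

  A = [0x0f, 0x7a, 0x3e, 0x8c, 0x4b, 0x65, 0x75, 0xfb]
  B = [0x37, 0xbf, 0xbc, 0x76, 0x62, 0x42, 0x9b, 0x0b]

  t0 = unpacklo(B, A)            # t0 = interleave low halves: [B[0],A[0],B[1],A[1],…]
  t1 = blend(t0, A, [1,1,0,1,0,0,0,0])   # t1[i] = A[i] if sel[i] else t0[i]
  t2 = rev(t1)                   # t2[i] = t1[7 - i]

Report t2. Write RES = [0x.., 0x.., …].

→ t0 |37|0f|bf|7a|bc|3e|76|8c|
→ t1 |0f|7a|bf|8c|bc|3e|76|8c|
→ t2 |8c|76|3e|bc|8c|bf|7a|0f|

RES = [ 0x8c  0x76  0x3e  0xbc  0x8c  0xbf  0x7a  0x0f ]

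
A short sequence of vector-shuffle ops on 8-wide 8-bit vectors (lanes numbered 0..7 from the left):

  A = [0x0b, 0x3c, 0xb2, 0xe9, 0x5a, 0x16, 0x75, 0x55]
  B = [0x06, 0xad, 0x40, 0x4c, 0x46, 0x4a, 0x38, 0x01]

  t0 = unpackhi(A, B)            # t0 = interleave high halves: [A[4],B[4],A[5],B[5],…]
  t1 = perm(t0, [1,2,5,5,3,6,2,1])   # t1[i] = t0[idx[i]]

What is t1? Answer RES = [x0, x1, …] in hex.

RES = [0x46, 0x16, 0x38, 0x38, 0x4a, 0x55, 0x16, 0x46]

  t0: 5a 46 16 4a 75 38 55 01
  t1: 46 16 38 38 4a 55 16 46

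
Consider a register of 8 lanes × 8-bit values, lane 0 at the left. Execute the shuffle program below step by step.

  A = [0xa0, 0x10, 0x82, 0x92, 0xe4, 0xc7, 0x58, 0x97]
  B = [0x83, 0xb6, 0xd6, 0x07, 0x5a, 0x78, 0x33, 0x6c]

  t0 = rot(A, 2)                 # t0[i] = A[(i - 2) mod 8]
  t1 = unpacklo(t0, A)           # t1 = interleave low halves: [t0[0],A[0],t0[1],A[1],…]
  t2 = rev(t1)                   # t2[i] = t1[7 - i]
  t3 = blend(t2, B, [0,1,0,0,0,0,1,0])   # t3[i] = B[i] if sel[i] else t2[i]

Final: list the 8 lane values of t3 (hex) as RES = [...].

→ t0 |58|97|a0|10|82|92|e4|c7|
→ t1 |58|a0|97|10|a0|82|10|92|
→ t2 |92|10|82|a0|10|97|a0|58|
→ t3 |92|b6|82|a0|10|97|33|58|

RES = [ 0x92  0xb6  0x82  0xa0  0x10  0x97  0x33  0x58 ]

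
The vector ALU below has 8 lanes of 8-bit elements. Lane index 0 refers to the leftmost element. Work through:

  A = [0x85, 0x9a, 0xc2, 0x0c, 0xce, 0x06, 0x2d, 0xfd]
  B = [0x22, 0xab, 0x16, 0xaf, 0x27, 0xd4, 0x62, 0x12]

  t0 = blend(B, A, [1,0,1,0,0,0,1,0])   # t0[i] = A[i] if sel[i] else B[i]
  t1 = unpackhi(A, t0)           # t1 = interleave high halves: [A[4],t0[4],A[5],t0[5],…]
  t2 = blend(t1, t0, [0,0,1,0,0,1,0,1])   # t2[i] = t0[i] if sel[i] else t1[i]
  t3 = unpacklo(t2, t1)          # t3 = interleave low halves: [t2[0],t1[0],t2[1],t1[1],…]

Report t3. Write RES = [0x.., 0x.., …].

→ t0 |85|ab|c2|af|27|d4|2d|12|
→ t1 |ce|27|06|d4|2d|2d|fd|12|
→ t2 |ce|27|c2|d4|2d|d4|fd|12|
→ t3 |ce|ce|27|27|c2|06|d4|d4|

RES = [0xce, 0xce, 0x27, 0x27, 0xc2, 0x06, 0xd4, 0xd4]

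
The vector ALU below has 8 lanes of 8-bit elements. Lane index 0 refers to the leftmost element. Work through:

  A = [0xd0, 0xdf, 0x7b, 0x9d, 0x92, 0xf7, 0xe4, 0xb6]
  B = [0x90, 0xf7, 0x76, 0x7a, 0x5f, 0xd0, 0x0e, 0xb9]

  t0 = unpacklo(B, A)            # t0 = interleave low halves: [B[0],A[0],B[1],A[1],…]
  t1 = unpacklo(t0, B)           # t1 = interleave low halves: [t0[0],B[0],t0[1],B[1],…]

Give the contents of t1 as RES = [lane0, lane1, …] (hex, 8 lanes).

t0 = [0x90, 0xd0, 0xf7, 0xdf, 0x76, 0x7b, 0x7a, 0x9d]
t1 = [0x90, 0x90, 0xd0, 0xf7, 0xf7, 0x76, 0xdf, 0x7a]

RES = [0x90, 0x90, 0xd0, 0xf7, 0xf7, 0x76, 0xdf, 0x7a]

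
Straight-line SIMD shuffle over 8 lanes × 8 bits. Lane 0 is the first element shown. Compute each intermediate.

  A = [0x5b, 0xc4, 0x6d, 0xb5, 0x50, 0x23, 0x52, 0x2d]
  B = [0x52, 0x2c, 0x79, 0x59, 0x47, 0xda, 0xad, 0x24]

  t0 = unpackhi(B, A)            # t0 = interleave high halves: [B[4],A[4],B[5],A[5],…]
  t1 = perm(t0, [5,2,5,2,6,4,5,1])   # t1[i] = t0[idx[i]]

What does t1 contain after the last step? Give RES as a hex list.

RES = [ 0x52  0xda  0x52  0xda  0x24  0xad  0x52  0x50 ]

  t0: 47 50 da 23 ad 52 24 2d
  t1: 52 da 52 da 24 ad 52 50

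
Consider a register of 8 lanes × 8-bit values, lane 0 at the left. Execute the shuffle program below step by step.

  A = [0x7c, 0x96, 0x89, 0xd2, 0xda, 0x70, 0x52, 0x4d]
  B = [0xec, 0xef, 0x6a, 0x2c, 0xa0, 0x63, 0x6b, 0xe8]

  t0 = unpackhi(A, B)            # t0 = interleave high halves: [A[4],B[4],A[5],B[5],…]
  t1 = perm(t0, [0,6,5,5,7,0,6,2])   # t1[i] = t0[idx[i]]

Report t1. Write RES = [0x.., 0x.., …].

RES = [0xda, 0x4d, 0x6b, 0x6b, 0xe8, 0xda, 0x4d, 0x70]

  t0: da a0 70 63 52 6b 4d e8
  t1: da 4d 6b 6b e8 da 4d 70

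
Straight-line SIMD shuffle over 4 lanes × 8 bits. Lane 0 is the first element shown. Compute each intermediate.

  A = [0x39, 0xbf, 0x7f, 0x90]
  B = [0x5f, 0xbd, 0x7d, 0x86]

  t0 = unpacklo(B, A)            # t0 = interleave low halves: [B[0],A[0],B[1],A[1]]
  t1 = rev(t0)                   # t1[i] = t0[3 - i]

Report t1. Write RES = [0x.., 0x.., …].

RES = [0xbf, 0xbd, 0x39, 0x5f]

  t0: 5f 39 bd bf
  t1: bf bd 39 5f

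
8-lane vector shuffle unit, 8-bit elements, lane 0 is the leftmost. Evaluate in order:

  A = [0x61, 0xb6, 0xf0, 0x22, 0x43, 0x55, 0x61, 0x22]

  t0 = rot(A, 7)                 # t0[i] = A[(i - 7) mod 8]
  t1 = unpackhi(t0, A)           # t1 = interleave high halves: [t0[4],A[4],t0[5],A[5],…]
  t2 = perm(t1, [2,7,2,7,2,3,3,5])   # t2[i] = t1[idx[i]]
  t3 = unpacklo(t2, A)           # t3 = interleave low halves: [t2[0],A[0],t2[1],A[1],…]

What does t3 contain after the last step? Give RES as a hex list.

RES = [ 0x61  0x61  0x22  0xb6  0x61  0xf0  0x22  0x22 ]

t0 = [0xb6, 0xf0, 0x22, 0x43, 0x55, 0x61, 0x22, 0x61]
t1 = [0x55, 0x43, 0x61, 0x55, 0x22, 0x61, 0x61, 0x22]
t2 = [0x61, 0x22, 0x61, 0x22, 0x61, 0x55, 0x55, 0x61]
t3 = [0x61, 0x61, 0x22, 0xb6, 0x61, 0xf0, 0x22, 0x22]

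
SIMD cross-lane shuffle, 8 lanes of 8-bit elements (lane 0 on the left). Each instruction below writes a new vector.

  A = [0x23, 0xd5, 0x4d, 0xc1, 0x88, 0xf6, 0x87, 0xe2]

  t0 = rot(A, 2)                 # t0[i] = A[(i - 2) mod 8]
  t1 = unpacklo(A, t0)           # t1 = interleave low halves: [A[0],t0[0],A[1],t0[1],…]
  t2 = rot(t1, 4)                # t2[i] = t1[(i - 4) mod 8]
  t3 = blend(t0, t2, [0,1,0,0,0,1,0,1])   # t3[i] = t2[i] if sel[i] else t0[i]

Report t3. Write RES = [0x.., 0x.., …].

  t0: 87 e2 23 d5 4d c1 88 f6
  t1: 23 87 d5 e2 4d 23 c1 d5
  t2: 4d 23 c1 d5 23 87 d5 e2
  t3: 87 23 23 d5 4d 87 88 e2

RES = [ 0x87  0x23  0x23  0xd5  0x4d  0x87  0x88  0xe2 ]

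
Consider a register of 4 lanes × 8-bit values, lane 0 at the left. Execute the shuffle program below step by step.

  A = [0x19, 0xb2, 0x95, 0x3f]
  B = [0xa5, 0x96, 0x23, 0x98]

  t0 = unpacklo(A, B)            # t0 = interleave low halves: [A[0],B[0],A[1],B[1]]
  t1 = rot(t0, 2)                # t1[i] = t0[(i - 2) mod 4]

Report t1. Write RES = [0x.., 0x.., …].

RES = [ 0xb2  0x96  0x19  0xa5 ]

→ t0 |19|a5|b2|96|
→ t1 |b2|96|19|a5|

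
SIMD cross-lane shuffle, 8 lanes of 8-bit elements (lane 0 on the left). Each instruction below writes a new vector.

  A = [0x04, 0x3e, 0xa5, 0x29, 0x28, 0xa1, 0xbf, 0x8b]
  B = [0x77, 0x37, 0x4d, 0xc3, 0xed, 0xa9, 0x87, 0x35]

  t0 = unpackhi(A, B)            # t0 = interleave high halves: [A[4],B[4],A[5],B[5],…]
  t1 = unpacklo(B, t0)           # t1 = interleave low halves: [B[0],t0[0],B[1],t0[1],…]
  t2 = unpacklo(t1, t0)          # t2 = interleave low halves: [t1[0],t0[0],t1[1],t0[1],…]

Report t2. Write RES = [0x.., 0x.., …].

RES = [ 0x77  0x28  0x28  0xed  0x37  0xa1  0xed  0xa9 ]

  t0: 28 ed a1 a9 bf 87 8b 35
  t1: 77 28 37 ed 4d a1 c3 a9
  t2: 77 28 28 ed 37 a1 ed a9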